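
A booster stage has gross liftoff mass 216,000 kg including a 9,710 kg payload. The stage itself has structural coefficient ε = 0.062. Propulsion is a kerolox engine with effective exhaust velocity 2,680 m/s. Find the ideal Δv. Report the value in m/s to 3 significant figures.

Stage wet mass = m₀ − payload = 216,000 − 9,710 = 206,290 kg.
Stage dry mass = ε × stage wet mass = 0.062 × 206,290 = 12,790 kg.
Burnout mass m_f = stage dry + payload = 12,790 + 9,710 = 22,500 kg.
Using Δv = v_e ln(m₀/m_f): Δv = v_e · ln(216,000/22,500) = 2680.0 × ln(9.6) = 2680.0 × 2.2618 ≈ 6062 m/s.

Δv ≈ 6060 m/s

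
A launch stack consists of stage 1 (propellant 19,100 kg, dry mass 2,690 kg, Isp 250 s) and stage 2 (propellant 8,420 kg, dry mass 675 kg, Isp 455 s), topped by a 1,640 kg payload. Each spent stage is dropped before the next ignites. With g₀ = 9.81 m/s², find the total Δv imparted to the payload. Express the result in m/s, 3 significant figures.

Ignition mass of stage 1 = 19,100+2,690 + 8,420+675 + 1,640 = 32,525 kg.
Stage 1: m₀ = 32,525 kg, m_f = 32,525 − 19,100 = 13,425 kg; Δv = 250×9.81×ln(2.423) = 2452.5×0.8849 ≈ 2170 m/s.
Stage 2: m₀ = 10,735 kg, m_f = 10,735 − 8,420 = 2,315 kg; Δv = 455×9.81×ln(4.637) = 4463.6×1.5341 ≈ 6848 m/s.
Total Δv = 2170 + 6848 = 9018 m/s.

Δv ≈ 9020 m/s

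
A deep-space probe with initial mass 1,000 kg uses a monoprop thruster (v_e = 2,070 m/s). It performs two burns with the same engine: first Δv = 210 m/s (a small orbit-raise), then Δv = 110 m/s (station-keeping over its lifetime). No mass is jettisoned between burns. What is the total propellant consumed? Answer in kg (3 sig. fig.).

After the first burn: m = 1000 × exp(−210/2070.0) = 1000 × 0.90353 = 903.53 kg.
After the second burn: m = 903.53 × exp(−110/2070.0) = 903.53 × 0.94825 = 856.772 kg.
Total propellant = m₀ − m_final = 1000 − 856.772 = 143.228 kg.

total propellant consumed ≈ 143 kg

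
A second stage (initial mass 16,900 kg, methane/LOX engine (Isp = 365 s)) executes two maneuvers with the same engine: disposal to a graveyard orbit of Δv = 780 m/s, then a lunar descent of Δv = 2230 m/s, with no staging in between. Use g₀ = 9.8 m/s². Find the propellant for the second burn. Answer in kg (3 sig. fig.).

v_e = Isp · g₀ = 365 × 9.8 = 3577.0 m/s.
After the first burn: m = 16900 × exp(−780/3577.0) = 16900 × 0.80408 = 13,589 kg.
After the second burn: m = 13,589 × exp(−2230/3577.0) = 13,589 × 0.53610 = 7,285.06 kg.
Second-burn propellant = 13,589 − 7,285.06 = 6,303.94 kg.

propellant for the second burn ≈ 6300 kg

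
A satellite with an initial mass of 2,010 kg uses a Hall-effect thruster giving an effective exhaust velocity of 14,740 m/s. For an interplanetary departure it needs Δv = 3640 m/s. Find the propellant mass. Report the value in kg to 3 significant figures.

m₀/m_f = exp(Δv / v_e) = exp(3640 / 14740.0) = exp(0.2469) = 1.2801.
m_f = 2,010 / 1.2801 = 1,570.19 kg, so propellant = m₀ − m_f = 2,010 − 1,570.19 = 439.81 kg.

propellant mass ≈ 440 kg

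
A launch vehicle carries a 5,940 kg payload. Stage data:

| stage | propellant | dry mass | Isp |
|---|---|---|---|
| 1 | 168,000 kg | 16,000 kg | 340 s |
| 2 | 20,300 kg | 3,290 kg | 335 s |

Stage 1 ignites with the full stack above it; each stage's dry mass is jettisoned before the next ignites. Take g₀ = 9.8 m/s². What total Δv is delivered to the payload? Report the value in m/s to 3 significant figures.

Ignition mass of stage 1 = 168,000+16,000 + 20,300+3,290 + 5,940 = 213,530 kg.
Stage 1: m₀ = 213,530 kg, m_f = 213,530 − 168,000 = 45,530 kg; Δv = 340×9.8×ln(4.69) = 3332.0×1.5454 ≈ 5149 m/s.
Stage 2: m₀ = 29,530 kg, m_f = 29,530 − 20,300 = 9,230 kg; Δv = 335×9.8×ln(3.199) = 3283.0×1.1629 ≈ 3818 m/s.
Total Δv = 5149 + 3818 = 8967 m/s.

Δv ≈ 8970 m/s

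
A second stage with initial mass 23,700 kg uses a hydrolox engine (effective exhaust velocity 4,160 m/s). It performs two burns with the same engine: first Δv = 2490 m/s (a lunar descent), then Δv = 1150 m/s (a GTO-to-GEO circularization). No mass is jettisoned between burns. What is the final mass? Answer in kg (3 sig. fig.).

After the first burn: m = 23700 × exp(−2490/4160.0) = 23700 × 0.54960 = 13,025.5 kg.
After the second burn: m = 13,025.5 × exp(−1150/4160.0) = 13,025.5 × 0.75848 = 9,879.58 kg.

final mass ≈ 9880 kg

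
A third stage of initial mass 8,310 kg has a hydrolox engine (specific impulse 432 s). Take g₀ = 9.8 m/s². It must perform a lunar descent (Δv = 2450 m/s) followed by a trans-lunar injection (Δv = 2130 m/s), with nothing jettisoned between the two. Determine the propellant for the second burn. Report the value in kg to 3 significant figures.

v_e = Isp · g₀ = 432 × 9.8 = 4233.6 m/s.
After the first burn: m = 8310 × exp(−2450/4233.6) = 8310 × 0.56062 = 4,658.75 kg.
After the second burn: m = 4,658.75 × exp(−2130/4233.6) = 4,658.75 × 0.60464 = 2,816.87 kg.
Second-burn propellant = 4,658.75 − 2,816.87 = 1,841.88 kg.

propellant for the second burn ≈ 1840 kg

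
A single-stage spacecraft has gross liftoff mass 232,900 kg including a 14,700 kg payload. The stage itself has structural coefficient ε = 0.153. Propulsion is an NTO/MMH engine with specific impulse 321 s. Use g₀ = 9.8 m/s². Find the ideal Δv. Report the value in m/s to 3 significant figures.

Stage wet mass = m₀ − payload = 232,900 − 14,700 = 218,200 kg.
Stage dry mass = ε × stage wet mass = 0.153 × 218,200 = 33,384.6 kg.
Burnout mass m_f = stage dry + payload = 33,384.6 + 14,700 = 48,084.6 kg.
v_e = Isp · g₀ = 321 × 9.8 = 3145.8 m/s.
Rocket equation: Δv = v_e · ln(232,900/48,084.6) = 3145.8 × ln(4.844) = 3145.8 × 1.5776 ≈ 4963 m/s.

Δv ≈ 4960 m/s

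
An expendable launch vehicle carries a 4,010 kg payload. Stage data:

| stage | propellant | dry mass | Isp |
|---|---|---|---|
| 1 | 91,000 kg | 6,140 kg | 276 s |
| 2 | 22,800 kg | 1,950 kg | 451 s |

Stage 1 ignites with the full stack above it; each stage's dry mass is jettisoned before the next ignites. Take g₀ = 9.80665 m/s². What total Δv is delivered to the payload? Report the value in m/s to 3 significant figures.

Δv ≈ 10400 m/s

Ignition mass of stage 1 = 91,000+6,140 + 22,800+1,950 + 4,010 = 125,900 kg.
Stage 1: m₀ = 125,900 kg, m_f = 125,900 − 91,000 = 34,900 kg; Δv = 276×9.80665×ln(3.607) = 2706.6×1.2830 ≈ 3473 m/s.
Stage 2: m₀ = 28,760 kg, m_f = 28,760 − 22,800 = 5,960 kg; Δv = 451×9.80665×ln(4.826) = 4422.8×1.5739 ≈ 6961 m/s.
Total Δv = 3473 + 6961 = 10434 m/s.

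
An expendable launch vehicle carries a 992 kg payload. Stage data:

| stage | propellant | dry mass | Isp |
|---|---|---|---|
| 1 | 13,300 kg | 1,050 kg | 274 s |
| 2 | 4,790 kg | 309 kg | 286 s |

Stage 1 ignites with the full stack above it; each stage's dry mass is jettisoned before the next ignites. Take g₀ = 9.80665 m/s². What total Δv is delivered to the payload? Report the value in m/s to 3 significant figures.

Δv ≈ 7160 m/s

Ignition mass of stage 1 = 13,300+1,050 + 4,790+309 + 992 = 20,441 kg.
Stage 1: m₀ = 20,441 kg, m_f = 20,441 − 13,300 = 7,141 kg; Δv = 274×9.80665×ln(2.862) = 2687.0×1.0517 ≈ 2826 m/s.
Stage 2: m₀ = 6,091 kg, m_f = 6,091 − 4,790 = 1,301 kg; Δv = 286×9.80665×ln(4.682) = 2804.7×1.5437 ≈ 4330 m/s.
Total Δv = 2826 + 4330 = 7156 m/s.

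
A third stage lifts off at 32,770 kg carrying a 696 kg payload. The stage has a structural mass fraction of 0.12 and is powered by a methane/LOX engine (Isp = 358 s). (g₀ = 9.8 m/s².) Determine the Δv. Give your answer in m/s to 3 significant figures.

Stage wet mass = m₀ − payload = 32,770 − 696 = 32,074 kg.
Stage dry mass = ε × stage wet mass = 0.12 × 32,074 = 3,848.88 kg.
Burnout mass m_f = stage dry + payload = 3,848.88 + 696 = 4,544.88 kg.
v_e = Isp · g₀ = 358 × 9.8 = 3508.4 m/s.
Rocket equation: Δv = v_e · ln(32,770/4,544.88) = 3508.4 × ln(7.21) = 3508.4 × 1.9755 ≈ 6931 m/s.

Δv ≈ 6930 m/s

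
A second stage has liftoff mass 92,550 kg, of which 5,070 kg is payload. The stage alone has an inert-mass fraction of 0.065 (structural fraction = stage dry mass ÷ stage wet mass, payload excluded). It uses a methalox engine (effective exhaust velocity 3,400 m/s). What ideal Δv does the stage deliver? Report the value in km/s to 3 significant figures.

Stage wet mass = m₀ − payload = 92,550 − 5,070 = 87,480 kg.
Stage dry mass = ε × stage wet mass = 0.065 × 87,480 = 5,686.2 kg.
Burnout mass m_f = stage dry + payload = 5,686.2 + 5,070 = 10,756.2 kg.
Using Δv = v_e ln(m₀/m_f): Δv = v_e · ln(92,550/10,756.2) = 3400.0 × ln(8.604) = 3400.0 × 2.1523 ≈ 7318 m/s.

Δv ≈ 7.32 km/s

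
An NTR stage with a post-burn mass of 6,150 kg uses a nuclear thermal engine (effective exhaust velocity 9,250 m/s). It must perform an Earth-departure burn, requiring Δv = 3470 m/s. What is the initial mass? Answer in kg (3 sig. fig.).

From the ideal rocket equation, m₀/m_f = exp(Δv / v_e) = exp(3470 / 9250.0) = exp(0.3751) = 1.4552.
m₀ = m_f × 1.4552 = 6,150 × 1.4552 = 8,949.48 kg.

initial mass ≈ 8950 kg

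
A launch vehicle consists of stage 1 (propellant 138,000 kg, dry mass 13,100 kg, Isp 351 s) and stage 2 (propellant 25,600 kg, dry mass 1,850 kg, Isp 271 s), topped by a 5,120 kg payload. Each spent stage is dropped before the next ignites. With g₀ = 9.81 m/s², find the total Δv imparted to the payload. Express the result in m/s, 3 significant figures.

Ignition mass of stage 1 = 138,000+13,100 + 25,600+1,850 + 5,120 = 183,670 kg.
Stage 1: m₀ = 183,670 kg, m_f = 183,670 − 138,000 = 45,670 kg; Δv = 351×9.81×ln(4.022) = 3443.3×1.3917 ≈ 4792 m/s.
Stage 2: m₀ = 32,570 kg, m_f = 32,570 − 25,600 = 6,970 kg; Δv = 271×9.81×ln(4.673) = 2658.5×1.5418 ≈ 4099 m/s.
Total Δv = 4792 + 4099 = 8891 m/s.

Δv ≈ 8890 m/s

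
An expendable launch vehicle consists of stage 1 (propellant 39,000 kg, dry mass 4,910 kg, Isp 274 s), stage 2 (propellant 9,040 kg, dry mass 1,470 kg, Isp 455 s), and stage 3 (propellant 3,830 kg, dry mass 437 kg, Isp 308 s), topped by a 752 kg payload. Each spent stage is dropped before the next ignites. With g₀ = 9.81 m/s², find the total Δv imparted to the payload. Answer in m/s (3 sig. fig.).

Δv ≈ 11100 m/s

Ignition mass of stage 1 = 39,000+4,910 + 9,040+1,470 + 3,830+437 + 752 = 59,439 kg.
Stage 1: m₀ = 59,439 kg, m_f = 59,439 − 39,000 = 20,439 kg; Δv = 274×9.81×ln(2.908) = 2687.9×1.0675 ≈ 2869 m/s.
Stage 2: m₀ = 15,529 kg, m_f = 15,529 − 9,040 = 6,489 kg; Δv = 455×9.81×ln(2.393) = 4463.6×0.8726 ≈ 3895 m/s.
Stage 3: m₀ = 5,019 kg, m_f = 5,019 − 3,830 = 1,189 kg; Δv = 308×9.81×ln(4.221) = 3021.5×1.4401 ≈ 4351 m/s.
Total Δv = 2869 + 3895 + 4351 = 11115 m/s.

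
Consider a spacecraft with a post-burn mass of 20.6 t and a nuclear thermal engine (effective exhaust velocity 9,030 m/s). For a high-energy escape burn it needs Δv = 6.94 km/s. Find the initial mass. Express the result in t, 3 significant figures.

Using Δv = v_e ln(m₀/m_f): m₀/m_f = exp(Δv / v_e) = exp(6940 / 9030.0) = exp(0.7685) = 2.1566.
m₀ = m_f × 2.1566 = 20.6 × 2.1566 = 44.426 t.

initial mass ≈ 44.4 t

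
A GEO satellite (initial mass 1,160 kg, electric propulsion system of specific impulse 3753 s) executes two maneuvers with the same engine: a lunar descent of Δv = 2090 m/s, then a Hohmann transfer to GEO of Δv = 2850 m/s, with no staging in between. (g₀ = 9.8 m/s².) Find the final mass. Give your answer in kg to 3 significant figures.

v_e = Isp · g₀ = 3753 × 9.8 = 36779.4 m/s.
After the first burn: m = 1160 × exp(−2090/36779.4) = 1160 × 0.94476 = 1,095.92 kg.
After the second burn: m = 1,095.92 × exp(−2850/36779.4) = 1,095.92 × 0.92544 = 1,014.21 kg.

final mass ≈ 1010 kg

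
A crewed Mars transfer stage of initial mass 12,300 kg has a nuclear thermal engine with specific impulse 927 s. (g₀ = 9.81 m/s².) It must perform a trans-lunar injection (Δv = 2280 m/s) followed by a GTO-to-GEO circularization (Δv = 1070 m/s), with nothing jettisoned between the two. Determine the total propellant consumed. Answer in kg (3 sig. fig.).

total propellant consumed ≈ 3790 kg

v_e = Isp · g₀ = 927 × 9.81 = 9093.9 m/s.
After the first burn: m = 12300 × exp(−2280/9093.9) = 12300 × 0.77824 = 9,572.35 kg.
After the second burn: m = 9,572.35 × exp(−1070/9093.9) = 9,572.35 × 0.88900 = 8,509.82 kg.
Total propellant = m₀ − m_final = 12300 − 8,509.82 = 3,790.18 kg.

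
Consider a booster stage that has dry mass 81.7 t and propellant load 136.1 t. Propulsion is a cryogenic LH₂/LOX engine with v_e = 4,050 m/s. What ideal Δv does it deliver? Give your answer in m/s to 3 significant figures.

Δv ≈ 3970 m/s

m₀ = m_dry + m_prop = 81.7 + 136.1 = 217.8 t.
Using Δv = v_e ln(m₀/m_f): Δv = v_e · ln(m₀/m_f) = 4050.0 × ln(2.666) = 4050.0 × 0.9805 ≈ 3971.1 m/s.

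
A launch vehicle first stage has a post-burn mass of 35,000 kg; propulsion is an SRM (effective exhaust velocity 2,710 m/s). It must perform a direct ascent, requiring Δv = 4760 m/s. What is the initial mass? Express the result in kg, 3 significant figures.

initial mass ≈ 203000 kg

By the Tsiolkovsky rocket equation, m₀/m_f = exp(Δv / v_e) = exp(4760 / 2710.0) = exp(1.7565) = 5.7919.
m₀ = m_f × 5.7919 = 35,000 × 5.7919 = 202,717 kg.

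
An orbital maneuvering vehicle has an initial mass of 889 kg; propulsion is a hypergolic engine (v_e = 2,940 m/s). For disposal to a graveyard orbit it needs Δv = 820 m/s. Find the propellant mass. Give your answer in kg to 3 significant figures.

propellant mass ≈ 216 kg

m₀/m_f = exp(Δv / v_e) = exp(820 / 2940.0) = exp(0.2789) = 1.3217.
m_f = 889 / 1.3217 = 672.619 kg, so propellant = m₀ − m_f = 889 − 672.619 = 216.381 kg.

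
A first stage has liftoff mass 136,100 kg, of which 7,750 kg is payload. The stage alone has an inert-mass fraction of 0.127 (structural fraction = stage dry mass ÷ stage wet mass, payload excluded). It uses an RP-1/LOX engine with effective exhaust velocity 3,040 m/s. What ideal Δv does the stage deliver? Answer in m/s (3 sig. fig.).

Δv ≈ 5270 m/s

Stage wet mass = m₀ − payload = 136,100 − 7,750 = 128,350 kg.
Stage dry mass = ε × stage wet mass = 0.127 × 128,350 = 16,300.5 kg.
Burnout mass m_f = stage dry + payload = 16,300.5 + 7,750 = 24,050.5 kg.
By the Tsiolkovsky rocket equation, Δv = v_e · ln(136,100/24,050.5) = 3040.0 × ln(5.659) = 3040.0 × 1.7332 ≈ 5269 m/s.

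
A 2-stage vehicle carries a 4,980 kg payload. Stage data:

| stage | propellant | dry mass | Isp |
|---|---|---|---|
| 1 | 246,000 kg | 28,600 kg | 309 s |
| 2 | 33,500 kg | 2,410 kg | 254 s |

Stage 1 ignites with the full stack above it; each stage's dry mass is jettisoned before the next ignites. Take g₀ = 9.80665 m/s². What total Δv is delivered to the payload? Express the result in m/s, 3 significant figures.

Δv ≈ 8850 m/s

Ignition mass of stage 1 = 246,000+28,600 + 33,500+2,410 + 4,980 = 315,490 kg.
Stage 1: m₀ = 315,490 kg, m_f = 315,490 − 246,000 = 69,490 kg; Δv = 309×9.80665×ln(4.54) = 3030.3×1.5129 ≈ 4585 m/s.
Stage 2: m₀ = 40,890 kg, m_f = 40,890 − 33,500 = 7,390 kg; Δv = 254×9.80665×ln(5.533) = 2490.9×1.7108 ≈ 4261 m/s.
Total Δv = 4585 + 4261 = 8846 m/s.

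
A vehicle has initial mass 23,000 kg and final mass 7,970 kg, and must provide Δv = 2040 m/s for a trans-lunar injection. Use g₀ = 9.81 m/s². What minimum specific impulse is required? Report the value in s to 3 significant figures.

Isp ≈ 196 s

ln(m₀/m_f) = ln(23000/7970) = ln(2.886) = 1.0598.
Rocket equation: v_e = Δv / ln(m₀/m_f) = 2040 / 1.0598 = 1924.9 m/s.
Isp = v_e / g₀ = 1924.9 / 9.81 = 196.2 s.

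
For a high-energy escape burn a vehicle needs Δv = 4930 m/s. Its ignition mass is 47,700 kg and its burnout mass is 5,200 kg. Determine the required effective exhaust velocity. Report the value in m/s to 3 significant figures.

ln(m₀/m_f) = ln(47700/5200) = ln(9.173) = 2.2163.
v_e = Δv / ln(m₀/m_f) = 4930 / 2.2163 = 2224.5 m/s.

v_e ≈ 2220 m/s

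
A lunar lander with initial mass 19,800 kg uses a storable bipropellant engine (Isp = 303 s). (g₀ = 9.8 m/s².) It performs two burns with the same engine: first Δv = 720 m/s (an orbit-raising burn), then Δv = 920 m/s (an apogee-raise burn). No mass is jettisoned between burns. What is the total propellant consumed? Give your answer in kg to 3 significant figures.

total propellant consumed ≈ 8400 kg

v_e = Isp · g₀ = 303 × 9.8 = 2969.4 m/s.
After the first burn: m = 19800 × exp(−720/2969.4) = 19800 × 0.78468 = 15,536.7 kg.
After the second burn: m = 15,536.7 × exp(−920/2969.4) = 15,536.7 × 0.73357 = 11,397.3 kg.
Total propellant = m₀ − m_final = 19800 − 11,397.3 = 8,402.7 kg.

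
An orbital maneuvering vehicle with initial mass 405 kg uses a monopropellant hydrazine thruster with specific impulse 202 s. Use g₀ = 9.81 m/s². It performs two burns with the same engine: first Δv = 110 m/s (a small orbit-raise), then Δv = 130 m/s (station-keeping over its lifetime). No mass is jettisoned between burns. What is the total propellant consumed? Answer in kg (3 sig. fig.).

v_e = Isp · g₀ = 202 × 9.81 = 1981.6 m/s.
After the first burn: m = 405 × exp(−110/1981.6) = 405 × 0.94600 = 383.13 kg.
After the second burn: m = 383.13 × exp(−130/1981.6) = 383.13 × 0.93650 = 358.801 kg.
Total propellant = m₀ − m_final = 405 − 358.801 = 46.199 kg.

total propellant consumed ≈ 46.2 kg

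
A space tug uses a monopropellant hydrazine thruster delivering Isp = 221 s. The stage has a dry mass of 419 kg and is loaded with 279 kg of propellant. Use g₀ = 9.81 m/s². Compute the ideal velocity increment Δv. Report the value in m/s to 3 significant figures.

v_e = Isp · g₀ = 221 × 9.81 = 2168.0 m/s.
m₀ = m_dry + m_prop = 419 + 279 = 698 kg.
By the Tsiolkovsky rocket equation, Δv = v_e · ln(m₀/m_f) = 2168.0 × ln(1.666) = 2168.0 × 0.5103 ≈ 1106.4 m/s.

Δv ≈ 1110 m/s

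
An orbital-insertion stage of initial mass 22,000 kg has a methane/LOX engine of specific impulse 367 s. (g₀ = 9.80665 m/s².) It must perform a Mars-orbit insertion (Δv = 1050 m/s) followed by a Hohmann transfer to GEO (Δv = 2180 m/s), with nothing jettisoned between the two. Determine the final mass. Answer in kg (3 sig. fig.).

final mass ≈ 8970 kg

v_e = Isp · g₀ = 367 × 9.80665 = 3599.0 m/s.
After the first burn: m = 22000 × exp(−1050/3599.0) = 22000 × 0.74696 = 16,433.1 kg.
After the second burn: m = 16,433.1 × exp(−2180/3599.0) = 16,433.1 × 0.54568 = 8,967.21 kg.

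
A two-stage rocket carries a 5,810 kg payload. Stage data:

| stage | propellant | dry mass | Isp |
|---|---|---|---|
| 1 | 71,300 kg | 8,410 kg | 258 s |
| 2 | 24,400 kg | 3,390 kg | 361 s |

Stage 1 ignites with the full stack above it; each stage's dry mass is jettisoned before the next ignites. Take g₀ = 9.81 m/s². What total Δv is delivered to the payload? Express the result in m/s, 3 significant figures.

Δv ≈ 7100 m/s

Ignition mass of stage 1 = 71,300+8,410 + 24,400+3,390 + 5,810 = 113,310 kg.
Stage 1: m₀ = 113,310 kg, m_f = 113,310 − 71,300 = 42,010 kg; Δv = 258×9.81×ln(2.697) = 2531.0×0.9922 ≈ 2511 m/s.
Stage 2: m₀ = 33,600 kg, m_f = 33,600 − 24,400 = 9,200 kg; Δv = 361×9.81×ln(3.652) = 3541.4×1.2953 ≈ 4587 m/s.
Total Δv = 2511 + 4587 = 7098 m/s.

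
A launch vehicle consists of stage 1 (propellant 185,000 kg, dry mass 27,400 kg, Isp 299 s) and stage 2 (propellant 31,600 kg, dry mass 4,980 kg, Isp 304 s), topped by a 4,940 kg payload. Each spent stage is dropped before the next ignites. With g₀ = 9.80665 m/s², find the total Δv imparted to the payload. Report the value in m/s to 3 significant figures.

Ignition mass of stage 1 = 185,000+27,400 + 31,600+4,980 + 4,940 = 253,920 kg.
Stage 1: m₀ = 253,920 kg, m_f = 253,920 − 185,000 = 68,920 kg; Δv = 299×9.80665×ln(3.684) = 2932.2×1.3041 ≈ 3824 m/s.
Stage 2: m₀ = 41,520 kg, m_f = 41,520 − 31,600 = 9,920 kg; Δv = 304×9.80665×ln(4.185) = 2981.2×1.4316 ≈ 4268 m/s.
Total Δv = 3824 + 4268 = 8092 m/s.

Δv ≈ 8090 m/s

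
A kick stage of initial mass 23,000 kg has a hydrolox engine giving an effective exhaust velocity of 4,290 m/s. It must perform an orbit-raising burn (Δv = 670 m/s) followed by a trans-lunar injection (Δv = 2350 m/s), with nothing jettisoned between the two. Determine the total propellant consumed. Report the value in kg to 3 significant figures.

After the first burn: m = 23000 × exp(−670/4290.0) = 23000 × 0.85541 = 19,674.4 kg.
After the second burn: m = 19,674.4 × exp(−2350/4290.0) = 19,674.4 × 0.57823 = 11,376.3 kg.
Total propellant = m₀ − m_final = 23000 − 11,376.3 = 11,623.7 kg.

total propellant consumed ≈ 11600 kg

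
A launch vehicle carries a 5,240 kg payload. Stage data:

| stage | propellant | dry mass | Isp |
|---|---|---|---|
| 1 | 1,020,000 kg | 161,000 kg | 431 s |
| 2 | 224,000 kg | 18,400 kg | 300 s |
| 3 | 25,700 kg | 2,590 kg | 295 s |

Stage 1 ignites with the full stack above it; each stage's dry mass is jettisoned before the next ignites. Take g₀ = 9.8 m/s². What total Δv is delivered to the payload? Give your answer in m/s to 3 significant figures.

Ignition mass of stage 1 = 1,020,000+161,000 + 224,000+18,400 + 25,700+2,590 + 5,240 = 1,456,930 kg.
Stage 1: m₀ = 1,456,930 kg, m_f = 1,456,930 − 1,020,000 = 436,930 kg; Δv = 431×9.8×ln(3.334) = 4223.8×1.2043 ≈ 5087 m/s.
Stage 2: m₀ = 275,930 kg, m_f = 275,930 − 224,000 = 51,930 kg; Δv = 300×9.8×ln(5.313) = 2940.0×1.6703 ≈ 4911 m/s.
Stage 3: m₀ = 33,530 kg, m_f = 33,530 − 25,700 = 7,830 kg; Δv = 295×9.8×ln(4.282) = 2891.0×1.4545 ≈ 4205 m/s.
Total Δv = 5087 + 4911 + 4205 = 14203 m/s.

Δv ≈ 14200 m/s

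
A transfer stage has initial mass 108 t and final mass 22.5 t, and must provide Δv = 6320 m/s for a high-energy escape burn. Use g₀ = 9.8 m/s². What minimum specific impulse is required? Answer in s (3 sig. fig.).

Isp ≈ 411 s

ln(m₀/m_f) = ln(108000/22500) = ln(4.8) = 1.5686.
v_e = Δv / ln(m₀/m_f) = 6320 / 1.5686 = 4029.0 m/s.
Isp = v_e / g₀ = 4029.0 / 9.8 = 411.1 s.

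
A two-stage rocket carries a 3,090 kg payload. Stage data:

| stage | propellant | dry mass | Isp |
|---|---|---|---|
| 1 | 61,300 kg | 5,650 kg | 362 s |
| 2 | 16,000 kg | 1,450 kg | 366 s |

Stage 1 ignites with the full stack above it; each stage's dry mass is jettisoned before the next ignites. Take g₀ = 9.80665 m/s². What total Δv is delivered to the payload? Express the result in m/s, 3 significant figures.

Ignition mass of stage 1 = 61,300+5,650 + 16,000+1,450 + 3,090 = 87,490 kg.
Stage 1: m₀ = 87,490 kg, m_f = 87,490 − 61,300 = 26,190 kg; Δv = 362×9.80665×ln(3.341) = 3550.0×1.2061 ≈ 4282 m/s.
Stage 2: m₀ = 20,540 kg, m_f = 20,540 − 16,000 = 4,540 kg; Δv = 366×9.80665×ln(4.524) = 3589.2×1.5094 ≈ 5418 m/s.
Total Δv = 4282 + 5418 = 9700 m/s.

Δv ≈ 9700 m/s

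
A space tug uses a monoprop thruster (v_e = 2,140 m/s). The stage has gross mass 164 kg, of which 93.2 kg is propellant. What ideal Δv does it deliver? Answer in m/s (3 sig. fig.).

m_f = m₀ − m_prop = 164 − 93.2 = 70.8 kg.
Δv = v_e · ln(m₀/m_f) = 2140.0 × ln(2.316) = 2140.0 × 0.8400 ≈ 1797.6 m/s.

Δv ≈ 1800 m/s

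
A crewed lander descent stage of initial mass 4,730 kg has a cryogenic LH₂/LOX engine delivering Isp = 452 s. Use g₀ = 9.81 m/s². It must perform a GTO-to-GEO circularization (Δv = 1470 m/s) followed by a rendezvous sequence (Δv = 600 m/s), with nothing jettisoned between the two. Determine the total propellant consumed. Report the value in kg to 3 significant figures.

total propellant consumed ≈ 1760 kg

v_e = Isp · g₀ = 452 × 9.81 = 4434.1 m/s.
After the first burn: m = 4730 × exp(−1470/4434.1) = 4730 × 0.71783 = 3,395.34 kg.
After the second burn: m = 3,395.34 × exp(−600/4434.1) = 3,395.34 × 0.87344 = 2,965.63 kg.
Total propellant = m₀ − m_final = 4730 − 2,965.63 = 1,764.37 kg.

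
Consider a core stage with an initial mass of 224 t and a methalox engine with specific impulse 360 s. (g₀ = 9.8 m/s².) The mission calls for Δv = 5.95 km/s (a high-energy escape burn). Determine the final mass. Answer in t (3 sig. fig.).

final mass ≈ 41.5 t

v_e = Isp · g₀ = 360 × 9.8 = 3528.0 m/s.
m₀/m_f = exp(Δv / v_e) = exp(5950 / 3528.0) = exp(1.6865) = 5.4006.
m_f = m₀ / 5.4006 = 224 / 5.4006 = 41.4769 t.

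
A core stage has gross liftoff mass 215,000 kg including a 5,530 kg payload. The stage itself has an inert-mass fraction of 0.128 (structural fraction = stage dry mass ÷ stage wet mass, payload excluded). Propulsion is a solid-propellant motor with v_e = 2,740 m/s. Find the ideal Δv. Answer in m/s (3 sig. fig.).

Δv ≈ 5190 m/s

Stage wet mass = m₀ − payload = 215,000 − 5,530 = 209,470 kg.
Stage dry mass = ε × stage wet mass = 0.128 × 209,470 = 26,812.2 kg.
Burnout mass m_f = stage dry + payload = 26,812.2 + 5,530 = 32,342.2 kg.
From the ideal rocket equation, Δv = v_e · ln(215,000/32,342.2) = 2740.0 × ln(6.648) = 2740.0 × 1.8943 ≈ 5190 m/s.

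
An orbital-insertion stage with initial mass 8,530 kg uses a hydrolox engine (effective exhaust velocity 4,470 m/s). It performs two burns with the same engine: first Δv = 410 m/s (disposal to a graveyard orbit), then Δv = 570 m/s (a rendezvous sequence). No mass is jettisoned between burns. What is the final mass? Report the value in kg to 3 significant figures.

final mass ≈ 6850 kg

After the first burn: m = 8530 × exp(−410/4470.0) = 8530 × 0.91236 = 7,782.43 kg.
After the second burn: m = 7,782.43 × exp(−570/4470.0) = 7,782.43 × 0.88028 = 6,850.72 kg.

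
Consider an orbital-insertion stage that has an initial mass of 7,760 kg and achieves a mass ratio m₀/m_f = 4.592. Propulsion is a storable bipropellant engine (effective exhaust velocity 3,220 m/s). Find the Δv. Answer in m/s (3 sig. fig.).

Δv ≈ 4910 m/s

Δv = v_e · ln(4.592) = 3220.0 × 1.5243 ≈ 4908.3 m/s.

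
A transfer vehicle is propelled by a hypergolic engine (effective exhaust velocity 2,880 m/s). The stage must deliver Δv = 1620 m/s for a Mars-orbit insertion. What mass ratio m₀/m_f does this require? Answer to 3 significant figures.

mass ratio ≈ 1.76

Rocket equation: m₀/m_f = exp(Δv / v_e) = exp(1620 / 2880.0) = exp(0.5625) = 1.7551.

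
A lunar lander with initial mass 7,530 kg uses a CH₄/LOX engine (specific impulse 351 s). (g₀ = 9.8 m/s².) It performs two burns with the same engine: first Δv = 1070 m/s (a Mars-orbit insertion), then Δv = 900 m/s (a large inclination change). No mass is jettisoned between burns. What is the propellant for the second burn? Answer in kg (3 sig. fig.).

propellant for the second burn ≈ 1270 kg

v_e = Isp · g₀ = 351 × 9.8 = 3439.8 m/s.
After the first burn: m = 7530 × exp(−1070/3439.8) = 7530 × 0.73267 = 5,517.01 kg.
After the second burn: m = 5,517.01 × exp(−900/3439.8) = 5,517.01 × 0.76979 = 4,246.94 kg.
Second-burn propellant = 5,517.01 − 4,246.94 = 1,270.07 kg.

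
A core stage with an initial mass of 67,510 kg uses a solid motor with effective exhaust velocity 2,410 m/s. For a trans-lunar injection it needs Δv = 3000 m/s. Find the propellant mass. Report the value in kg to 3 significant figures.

propellant mass ≈ 48100 kg

Using Δv = v_e ln(m₀/m_f): m₀/m_f = exp(Δv / v_e) = exp(3000 / 2410.0) = exp(1.2448) = 3.4723.
m_f = 67,510 / 3.4723 = 19,442.4 kg, so propellant = m₀ − m_f = 67,510 − 19,442.4 = 48,067.6 kg.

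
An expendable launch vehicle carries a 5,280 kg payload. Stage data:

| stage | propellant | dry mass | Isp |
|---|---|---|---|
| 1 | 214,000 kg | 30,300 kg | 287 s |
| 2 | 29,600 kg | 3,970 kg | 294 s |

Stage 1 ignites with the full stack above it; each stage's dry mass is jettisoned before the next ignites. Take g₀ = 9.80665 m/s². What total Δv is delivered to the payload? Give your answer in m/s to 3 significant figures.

Δv ≈ 8110 m/s

Ignition mass of stage 1 = 214,000+30,300 + 29,600+3,970 + 5,280 = 283,150 kg.
Stage 1: m₀ = 283,150 kg, m_f = 283,150 − 214,000 = 69,150 kg; Δv = 287×9.80665×ln(4.095) = 2814.5×1.4097 ≈ 3968 m/s.
Stage 2: m₀ = 38,850 kg, m_f = 38,850 − 29,600 = 9,250 kg; Δv = 294×9.80665×ln(4.2) = 2883.2×1.4351 ≈ 4138 m/s.
Total Δv = 3968 + 4138 = 8106 m/s.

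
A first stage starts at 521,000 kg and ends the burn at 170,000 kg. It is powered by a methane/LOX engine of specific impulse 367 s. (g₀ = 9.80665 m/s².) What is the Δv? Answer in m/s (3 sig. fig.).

v_e = Isp · g₀ = 367 × 9.80665 = 3599.0 m/s.
Rocket equation: Δv = v_e · ln(m₀/m_f) = 3599.0 × ln(3.065) = 3599.0 × 1.1200 ≈ 4030.8 m/s.

Δv ≈ 4030 m/s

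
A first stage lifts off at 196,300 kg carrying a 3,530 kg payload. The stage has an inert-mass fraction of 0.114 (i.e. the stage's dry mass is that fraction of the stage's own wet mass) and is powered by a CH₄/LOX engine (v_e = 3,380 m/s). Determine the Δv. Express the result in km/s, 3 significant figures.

Stage wet mass = m₀ − payload = 196,300 − 3,530 = 192,770 kg.
Stage dry mass = ε × stage wet mass = 0.114 × 192,770 = 21,975.8 kg.
Burnout mass m_f = stage dry + payload = 21,975.8 + 3,530 = 25,505.8 kg.
Δv = v_e · ln(196,300/25,505.8) = 3380.0 × ln(7.696) = 3380.0 × 2.0407 ≈ 6898 m/s.

Δv ≈ 6.90 km/s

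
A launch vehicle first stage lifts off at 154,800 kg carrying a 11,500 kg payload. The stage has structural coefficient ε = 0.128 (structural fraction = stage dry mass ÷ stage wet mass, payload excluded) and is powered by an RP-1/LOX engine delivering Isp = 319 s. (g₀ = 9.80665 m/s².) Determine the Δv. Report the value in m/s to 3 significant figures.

Δv ≈ 5150 m/s

Stage wet mass = m₀ − payload = 154,800 − 11,500 = 143,300 kg.
Stage dry mass = ε × stage wet mass = 0.128 × 143,300 = 18,342.4 kg.
Burnout mass m_f = stage dry + payload = 18,342.4 + 11,500 = 29,842.4 kg.
v_e = Isp · g₀ = 319 × 9.80665 = 3128.3 m/s.
From the ideal rocket equation, Δv = v_e · ln(154,800/29,842.4) = 3128.3 × ln(5.187) = 3128.3 × 1.6462 ≈ 5150 m/s.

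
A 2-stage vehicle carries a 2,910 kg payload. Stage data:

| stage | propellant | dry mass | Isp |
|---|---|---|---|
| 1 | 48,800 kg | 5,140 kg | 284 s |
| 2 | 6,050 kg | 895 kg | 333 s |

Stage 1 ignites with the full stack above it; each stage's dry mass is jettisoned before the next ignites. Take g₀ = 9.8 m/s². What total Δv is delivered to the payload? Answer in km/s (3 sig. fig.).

Ignition mass of stage 1 = 48,800+5,140 + 6,050+895 + 2,910 = 63,795 kg.
Stage 1: m₀ = 63,795 kg, m_f = 63,795 − 48,800 = 14,995 kg; Δv = 284×9.8×ln(4.254) = 2783.2×1.4480 ≈ 4030 m/s.
Stage 2: m₀ = 9,855 kg, m_f = 9,855 − 6,050 = 3,805 kg; Δv = 333×9.8×ln(2.59) = 3263.4×0.9517 ≈ 3106 m/s.
Total Δv = 4030 + 3106 = 7136 m/s.

Δv ≈ 7.14 km/s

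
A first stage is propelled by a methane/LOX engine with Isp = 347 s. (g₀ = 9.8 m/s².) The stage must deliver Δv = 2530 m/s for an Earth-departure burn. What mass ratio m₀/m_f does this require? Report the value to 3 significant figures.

mass ratio ≈ 2.10

v_e = Isp · g₀ = 347 × 9.8 = 3400.6 m/s.
From the ideal rocket equation, m₀/m_f = exp(Δv / v_e) = exp(2530 / 3400.6) = exp(0.7440) = 2.1043.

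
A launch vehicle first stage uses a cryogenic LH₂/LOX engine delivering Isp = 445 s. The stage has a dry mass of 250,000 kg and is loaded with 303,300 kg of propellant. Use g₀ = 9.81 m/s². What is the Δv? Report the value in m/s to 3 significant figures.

Δv ≈ 3470 m/s

v_e = Isp · g₀ = 445 × 9.81 = 4365.4 m/s.
m₀ = m_dry + m_prop = 250,000 + 303,300 = 553,300 kg.
Δv = v_e · ln(m₀/m_f) = 4365.4 × ln(2.213) = 4365.4 × 0.7944 ≈ 3468.1 m/s.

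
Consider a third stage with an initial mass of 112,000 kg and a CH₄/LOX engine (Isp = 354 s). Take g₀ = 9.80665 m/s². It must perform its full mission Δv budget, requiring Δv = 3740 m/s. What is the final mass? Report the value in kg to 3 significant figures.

final mass ≈ 38100 kg

v_e = Isp · g₀ = 354 × 9.80665 = 3471.6 m/s.
m₀/m_f = exp(Δv / v_e) = exp(3740 / 3471.6) = exp(1.0773) = 2.9368.
m_f = m₀ / 2.9368 = 112,000 / 2.9368 = 38,136.7 kg.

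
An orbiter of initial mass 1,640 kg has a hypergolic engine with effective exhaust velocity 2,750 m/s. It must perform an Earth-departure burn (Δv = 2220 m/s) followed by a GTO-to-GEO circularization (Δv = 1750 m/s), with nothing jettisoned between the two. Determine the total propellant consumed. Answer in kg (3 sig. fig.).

total propellant consumed ≈ 1250 kg

After the first burn: m = 1640 × exp(−2220/2750.0) = 1640 × 0.44607 = 731.555 kg.
After the second burn: m = 731.555 × exp(−1750/2750.0) = 731.555 × 0.52921 = 387.146 kg.
Total propellant = m₀ − m_final = 1640 − 387.146 = 1,252.854 kg.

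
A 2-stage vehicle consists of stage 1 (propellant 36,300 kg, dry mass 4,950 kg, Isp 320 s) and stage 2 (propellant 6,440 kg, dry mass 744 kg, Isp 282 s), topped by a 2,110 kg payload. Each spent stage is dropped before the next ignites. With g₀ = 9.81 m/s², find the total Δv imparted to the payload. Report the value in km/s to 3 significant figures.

Ignition mass of stage 1 = 36,300+4,950 + 6,440+744 + 2,110 = 50,544 kg.
Stage 1: m₀ = 50,544 kg, m_f = 50,544 − 36,300 = 14,244 kg; Δv = 320×9.81×ln(3.548) = 3139.2×1.2665 ≈ 3976 m/s.
Stage 2: m₀ = 9,294 kg, m_f = 9,294 − 6,440 = 2,854 kg; Δv = 282×9.81×ln(3.256) = 2766.4×1.1806 ≈ 3266 m/s.
Total Δv = 3976 + 3266 = 7242 m/s.

Δv ≈ 7.24 km/s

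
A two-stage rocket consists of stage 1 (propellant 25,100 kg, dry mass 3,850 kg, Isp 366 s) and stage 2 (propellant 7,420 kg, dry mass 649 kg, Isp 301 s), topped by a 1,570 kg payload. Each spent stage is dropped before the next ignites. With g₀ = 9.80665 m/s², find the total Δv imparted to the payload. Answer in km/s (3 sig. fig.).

Ignition mass of stage 1 = 25,100+3,850 + 7,420+649 + 1,570 = 38,589 kg.
Stage 1: m₀ = 38,589 kg, m_f = 38,589 − 25,100 = 13,489 kg; Δv = 366×9.80665×ln(2.861) = 3589.2×1.0511 ≈ 3773 m/s.
Stage 2: m₀ = 9,639 kg, m_f = 9,639 − 7,420 = 2,219 kg; Δv = 301×9.80665×ln(4.344) = 2951.8×1.4688 ≈ 4335 m/s.
Total Δv = 3773 + 4335 = 8108 m/s.

Δv ≈ 8.11 km/s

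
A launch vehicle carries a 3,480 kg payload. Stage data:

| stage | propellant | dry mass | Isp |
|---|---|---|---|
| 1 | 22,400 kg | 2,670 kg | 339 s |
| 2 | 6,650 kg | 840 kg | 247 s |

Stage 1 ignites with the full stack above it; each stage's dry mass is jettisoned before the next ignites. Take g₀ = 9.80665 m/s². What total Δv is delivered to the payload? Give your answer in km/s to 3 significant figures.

Δv ≈ 5.49 km/s

Ignition mass of stage 1 = 22,400+2,670 + 6,650+840 + 3,480 = 36,040 kg.
Stage 1: m₀ = 36,040 kg, m_f = 36,040 − 22,400 = 13,640 kg; Δv = 339×9.80665×ln(2.642) = 3324.5×0.9716 ≈ 3230 m/s.
Stage 2: m₀ = 10,970 kg, m_f = 10,970 − 6,650 = 4,320 kg; Δv = 247×9.80665×ln(2.539) = 2422.2×0.9319 ≈ 2257 m/s.
Total Δv = 3230 + 2257 = 5487 m/s.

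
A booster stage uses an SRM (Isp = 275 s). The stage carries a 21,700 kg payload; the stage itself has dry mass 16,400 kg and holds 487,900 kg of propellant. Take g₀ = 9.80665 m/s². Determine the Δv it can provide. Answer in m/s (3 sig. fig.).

v_e = Isp · g₀ = 275 × 9.80665 = 2696.8 m/s.
m₀ = payload + dry + propellant = 21,700 + 16,400 + 487,900 = 526,000 kg.
m_f = payload + dry = 21,700 + 16,400 = 38,100 kg.
Rocket equation: Δv = v_e · ln(m₀/m_f) = 2696.8 × ln(13.81) = 2696.8 × 2.6251 ≈ 7079.4 m/s.

Δv ≈ 7080 m/s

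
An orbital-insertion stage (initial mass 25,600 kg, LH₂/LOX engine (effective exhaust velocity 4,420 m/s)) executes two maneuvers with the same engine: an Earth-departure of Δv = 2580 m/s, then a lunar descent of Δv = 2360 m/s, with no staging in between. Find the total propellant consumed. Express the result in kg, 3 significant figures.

total propellant consumed ≈ 17200 kg

After the first burn: m = 25600 × exp(−2580/4420.0) = 25600 × 0.55782 = 14,280.2 kg.
After the second burn: m = 14,280.2 × exp(−2360/4420.0) = 14,280.2 × 0.58629 = 8,372.34 kg.
Total propellant = m₀ − m_final = 25600 − 8,372.34 = 17,227.66 kg.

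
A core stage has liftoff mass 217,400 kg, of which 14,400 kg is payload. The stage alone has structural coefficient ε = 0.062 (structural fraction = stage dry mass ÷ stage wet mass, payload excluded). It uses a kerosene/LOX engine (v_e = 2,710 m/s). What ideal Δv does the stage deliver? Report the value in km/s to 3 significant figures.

Stage wet mass = m₀ − payload = 217,400 − 14,400 = 203,000 kg.
Stage dry mass = ε × stage wet mass = 0.062 × 203,000 = 12,586 kg.
Burnout mass m_f = stage dry + payload = 12,586 + 14,400 = 26,986 kg.
Δv = v_e · ln(217,400/26,986) = 2710.0 × ln(8.056) = 2710.0 × 2.0864 ≈ 5654 m/s.

Δv ≈ 5.65 km/s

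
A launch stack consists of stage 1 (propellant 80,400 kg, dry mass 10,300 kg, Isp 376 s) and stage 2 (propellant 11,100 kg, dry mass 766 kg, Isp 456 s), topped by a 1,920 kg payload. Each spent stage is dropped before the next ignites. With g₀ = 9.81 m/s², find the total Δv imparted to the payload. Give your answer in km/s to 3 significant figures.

Ignition mass of stage 1 = 80,400+10,300 + 11,100+766 + 1,920 = 104,486 kg.
Stage 1: m₀ = 104,486 kg, m_f = 104,486 − 80,400 = 24,086 kg; Δv = 376×9.81×ln(4.338) = 3688.6×1.4674 ≈ 5413 m/s.
Stage 2: m₀ = 13,786 kg, m_f = 13,786 − 11,100 = 2,686 kg; Δv = 456×9.81×ln(5.133) = 4473.4×1.6356 ≈ 7317 m/s.
Total Δv = 5413 + 7317 = 12730 m/s.

Δv ≈ 12.7 km/s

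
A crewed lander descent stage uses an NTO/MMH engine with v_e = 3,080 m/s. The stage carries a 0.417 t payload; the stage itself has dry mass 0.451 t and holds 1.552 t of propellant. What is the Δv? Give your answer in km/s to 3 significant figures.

Δv ≈ 3.16 km/s

m₀ = payload + dry + propellant = 0.417 + 0.451 + 1.552 = 2.42 t.
m_f = payload + dry = 0.417 + 0.451 = 0.868 t.
Using Δv = v_e ln(m₀/m_f): Δv = v_e · ln(m₀/m_f) = 3080.0 × ln(2.788) = 3080.0 × 1.0253 ≈ 3158.0 m/s.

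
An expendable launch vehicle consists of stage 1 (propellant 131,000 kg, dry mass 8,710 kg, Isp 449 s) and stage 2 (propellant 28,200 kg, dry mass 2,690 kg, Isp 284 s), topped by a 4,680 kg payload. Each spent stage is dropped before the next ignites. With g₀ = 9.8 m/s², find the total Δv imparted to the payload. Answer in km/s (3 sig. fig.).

Ignition mass of stage 1 = 131,000+8,710 + 28,200+2,690 + 4,680 = 175,280 kg.
Stage 1: m₀ = 175,280 kg, m_f = 175,280 − 131,000 = 44,280 kg; Δv = 449×9.8×ln(3.958) = 4400.2×1.3759 ≈ 6054 m/s.
Stage 2: m₀ = 35,570 kg, m_f = 35,570 − 28,200 = 7,370 kg; Δv = 284×9.8×ln(4.826) = 2783.2×1.5741 ≈ 4381 m/s.
Total Δv = 6054 + 4381 = 10435 m/s.

Δv ≈ 10.4 km/s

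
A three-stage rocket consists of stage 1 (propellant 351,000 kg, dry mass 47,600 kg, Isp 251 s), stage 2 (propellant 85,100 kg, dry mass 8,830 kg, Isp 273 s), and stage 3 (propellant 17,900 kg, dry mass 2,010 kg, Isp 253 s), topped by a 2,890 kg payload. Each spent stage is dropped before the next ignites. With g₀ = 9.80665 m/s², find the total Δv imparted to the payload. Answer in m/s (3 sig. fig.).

Δv ≈ 10100 m/s

Ignition mass of stage 1 = 351,000+47,600 + 85,100+8,830 + 17,900+2,010 + 2,890 = 515,330 kg.
Stage 1: m₀ = 515,330 kg, m_f = 515,330 − 351,000 = 164,330 kg; Δv = 251×9.80665×ln(3.136) = 2461.5×1.1429 ≈ 2813 m/s.
Stage 2: m₀ = 116,730 kg, m_f = 116,730 − 85,100 = 31,630 kg; Δv = 273×9.80665×ln(3.69) = 2677.2×1.3058 ≈ 3496 m/s.
Stage 3: m₀ = 22,800 kg, m_f = 22,800 − 17,900 = 4,900 kg; Δv = 253×9.80665×ln(4.653) = 2481.1×1.5375 ≈ 3815 m/s.
Total Δv = 2813 + 3496 + 3815 = 10124 m/s.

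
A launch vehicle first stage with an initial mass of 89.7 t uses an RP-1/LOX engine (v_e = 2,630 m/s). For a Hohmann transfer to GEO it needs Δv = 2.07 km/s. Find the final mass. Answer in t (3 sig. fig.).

By the Tsiolkovsky rocket equation, m₀/m_f = exp(Δv / v_e) = exp(2070 / 2630.0) = exp(0.7871) = 2.1970.
m_f = m₀ / 2.1970 = 89.7 / 2.1970 = 40.8284 t.

final mass ≈ 40.8 t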